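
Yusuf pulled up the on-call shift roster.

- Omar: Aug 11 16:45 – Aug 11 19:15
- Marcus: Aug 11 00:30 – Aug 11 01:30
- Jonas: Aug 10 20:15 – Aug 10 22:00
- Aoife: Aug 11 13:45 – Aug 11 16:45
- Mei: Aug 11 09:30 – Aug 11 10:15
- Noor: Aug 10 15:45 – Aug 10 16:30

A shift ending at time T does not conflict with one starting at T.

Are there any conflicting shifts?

No

Sorted by start: Noor, Jonas, Marcus, Mei, Aoife, Omar.
Jonas starts after Noor ends — done with Noor.
Marcus starts after Jonas ends — done with Jonas.
Mei starts after Marcus ends — done with Marcus.
Aoife starts after Mei ends — done with Mei.
Omar starts exactly when Aoife ends (back-to-back, no overlap).
Every pair is clear; the schedule has no overlaps.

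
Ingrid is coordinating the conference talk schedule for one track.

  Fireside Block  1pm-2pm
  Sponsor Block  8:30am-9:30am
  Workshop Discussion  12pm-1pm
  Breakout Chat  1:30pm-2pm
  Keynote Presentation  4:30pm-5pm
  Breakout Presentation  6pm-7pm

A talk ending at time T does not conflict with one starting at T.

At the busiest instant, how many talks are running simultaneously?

Sort all start/end points and keep a running count:
8:30am start Sponsor Block → 1
9:30am end Sponsor Block → 0
12pm start Workshop Discussion → 1
1pm end Workshop Discussion → 0
1pm start Fireside Block → 1
1:30pm start Breakout Chat → 2
2pm end Breakout Chat → 1
2pm end Fireside Block → 0
4:30pm start Keynote Presentation → 1
5pm end Keynote Presentation → 0
6pm start Breakout Presentation → 1
7pm end Breakout Presentation → 0
Peak is 2, at 1:30pm (Breakout Chat, Fireside Block).

2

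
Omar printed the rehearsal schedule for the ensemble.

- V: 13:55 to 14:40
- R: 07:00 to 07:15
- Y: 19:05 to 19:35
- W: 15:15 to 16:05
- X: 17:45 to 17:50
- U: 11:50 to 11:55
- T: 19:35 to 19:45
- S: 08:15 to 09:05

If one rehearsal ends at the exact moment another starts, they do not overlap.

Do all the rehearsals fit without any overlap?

Yes

Sorted by start: R, S, U, V, W, X, Y, T.
S starts after R ends, so nothing later overlaps R either.
U starts after S ends, so nothing later overlaps S either.
V starts after U ends, so nothing later overlaps U either.
W starts after V ends, so nothing later overlaps V either.
X starts after W ends, so nothing later overlaps W either.
Y starts after X ends, so nothing later overlaps X either.
T starts exactly when Y ends (back-to-back, no overlap).
Every pair is clear; the schedule has no overlaps.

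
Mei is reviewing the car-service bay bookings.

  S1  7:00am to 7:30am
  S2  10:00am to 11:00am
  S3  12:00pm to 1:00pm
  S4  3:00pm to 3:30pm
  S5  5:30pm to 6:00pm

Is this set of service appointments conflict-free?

Yes

Sorted by start: S1, S2, S3, S4, S5.
S2 starts after S1 ends, so nothing later overlaps S1 either.
S3 starts after S2 ends, so nothing later overlaps S2 either.
S4 starts after S3 ends, so nothing later overlaps S3 either.
S5 starts after S4 ends.
Every pair is clear; the schedule has no overlaps.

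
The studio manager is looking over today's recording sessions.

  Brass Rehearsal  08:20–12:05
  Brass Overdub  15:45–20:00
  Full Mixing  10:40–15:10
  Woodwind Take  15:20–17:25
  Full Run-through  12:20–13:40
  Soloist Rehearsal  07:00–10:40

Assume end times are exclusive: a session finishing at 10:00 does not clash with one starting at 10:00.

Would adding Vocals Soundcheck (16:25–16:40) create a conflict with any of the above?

Soloist Rehearsal: ends 10:40 at or before Vocals Soundcheck starts 16:25 → clear.
Brass Rehearsal: ends 12:05 at or before Vocals Soundcheck starts 16:25 → clear.
Full Mixing: ends 15:10 at or before Vocals Soundcheck starts 16:25 → clear.
Full Run-through: ends 13:40 at or before Vocals Soundcheck starts 16:25 → clear.
Woodwind Take: starts 15:20 before Vocals Soundcheck ends 16:40, and ends 17:25 after Vocals Soundcheck starts 16:25 → overlap.
Brass Overdub: starts 15:45 before Vocals Soundcheck ends 16:40, and ends 20:00 after Vocals Soundcheck starts 16:25 → overlap.
Vocals Soundcheck overlaps Brass Overdub, Woodwind Take.

Yes — it overlaps Brass Overdub, Woodwind Take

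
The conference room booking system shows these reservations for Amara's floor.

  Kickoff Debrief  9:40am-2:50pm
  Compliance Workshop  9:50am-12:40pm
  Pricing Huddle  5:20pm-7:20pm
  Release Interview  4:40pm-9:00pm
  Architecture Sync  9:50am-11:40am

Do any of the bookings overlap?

Yes

Check each pair: they overlap iff neither finishes before the other starts.
Sorted by start: Kickoff Debrief, Architecture Sync, Compliance Workshop, Release Interview, Pricing Huddle.
Architecture Sync starts before Kickoff Debrief ends → Kickoff Debrief and Architecture Sync overlap.
That's a conflict, so the schedule is not conflict-free.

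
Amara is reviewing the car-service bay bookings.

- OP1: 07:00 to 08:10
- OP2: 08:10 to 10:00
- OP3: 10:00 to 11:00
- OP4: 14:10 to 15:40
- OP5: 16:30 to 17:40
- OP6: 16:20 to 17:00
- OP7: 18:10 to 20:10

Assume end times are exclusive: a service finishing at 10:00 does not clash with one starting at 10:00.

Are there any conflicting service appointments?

Yes

Two intervals overlap when each starts before the other ends.
Sorted by start: OP1, OP2, OP3, OP4, OP6, OP5, OP7.
OP2 starts exactly when OP1 ends (back-to-back, no overlap); OP1 is clear from here.
OP3 starts exactly when OP2 ends (back-to-back, no overlap); OP2 is clear from here.
OP4 starts after OP3 ends; OP3 is clear from here.
OP6 starts after OP4 ends; OP4 is clear from here.
OP5 starts before OP6 ends → OP6 and OP5 overlap.
That's a conflict, so the schedule is not conflict-free.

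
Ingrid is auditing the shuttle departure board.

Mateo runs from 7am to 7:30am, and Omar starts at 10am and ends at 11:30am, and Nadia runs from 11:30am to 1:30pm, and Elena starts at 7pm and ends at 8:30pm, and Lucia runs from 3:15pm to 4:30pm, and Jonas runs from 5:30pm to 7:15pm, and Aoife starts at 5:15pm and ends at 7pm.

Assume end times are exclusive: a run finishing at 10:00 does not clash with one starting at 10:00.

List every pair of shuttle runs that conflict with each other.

Aoife & Jonas, Elena & Jonas

Check each pair: they overlap iff neither finishes before the other starts.
Sorted by start: Mateo, Omar, Nadia, Lucia, Aoife, Jonas, Elena.
Omar starts after Mateo ends, so Mateo has no further overlaps.
Nadia starts exactly when Omar ends (back-to-back, no overlap), so Omar has no further overlaps.
Lucia starts after Nadia ends, so Nadia has no further overlaps.
Aoife starts after Lucia ends, so Lucia has no further overlaps.
Jonas starts before Aoife ends → Aoife and Jonas overlap.
Elena starts exactly when Aoife ends (back-to-back, no overlap).
Elena starts before Jonas ends → Jonas and Elena overlap.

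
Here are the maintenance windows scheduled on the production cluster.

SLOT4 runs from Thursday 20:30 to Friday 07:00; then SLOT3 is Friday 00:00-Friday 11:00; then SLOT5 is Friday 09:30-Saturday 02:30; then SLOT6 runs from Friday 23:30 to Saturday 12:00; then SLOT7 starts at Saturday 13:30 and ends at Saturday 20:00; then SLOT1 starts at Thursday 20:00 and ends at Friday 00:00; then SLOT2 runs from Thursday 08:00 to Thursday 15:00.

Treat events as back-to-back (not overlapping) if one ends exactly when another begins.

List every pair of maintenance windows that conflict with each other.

SLOT1 & SLOT4, SLOT3 & SLOT4, SLOT3 & SLOT5, SLOT5 & SLOT6

Check each pair: they overlap iff neither finishes before the other starts.
Sorted by start: SLOT2, SLOT1, SLOT4, SLOT3, SLOT5, SLOT6, SLOT7.
SLOT1 starts after SLOT2 ends; SLOT2 is clear from here.
SLOT4 starts before SLOT1 ends → SLOT1 and SLOT4 overlap.
SLOT3 starts exactly when SLOT1 ends (back-to-back, no overlap); SLOT1 is clear from here.
SLOT3 starts before SLOT4 ends → SLOT4 and SLOT3 overlap.
SLOT5 starts after SLOT4 ends; SLOT4 is clear from here.
SLOT5 starts before SLOT3 ends → SLOT3 and SLOT5 overlap.
SLOT6 starts after SLOT3 ends; SLOT3 is clear from here.
SLOT6 starts before SLOT5 ends → SLOT5 and SLOT6 overlap.
SLOT7 starts after SLOT5 ends.
SLOT7 starts after SLOT6 ends.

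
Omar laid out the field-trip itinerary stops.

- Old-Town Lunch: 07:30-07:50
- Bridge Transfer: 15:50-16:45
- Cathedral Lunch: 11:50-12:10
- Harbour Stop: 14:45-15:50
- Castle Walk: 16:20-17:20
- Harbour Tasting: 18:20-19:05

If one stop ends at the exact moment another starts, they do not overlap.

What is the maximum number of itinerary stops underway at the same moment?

Sort all start/end points and keep a running count:
07:30 start Old-Town Lunch → 1
07:50 end Old-Town Lunch → 0
11:50 start Cathedral Lunch → 1
12:10 end Cathedral Lunch → 0
14:45 start Harbour Stop → 1
15:50 end Harbour Stop → 0
15:50 start Bridge Transfer → 1
16:20 start Castle Walk → 2
16:45 end Bridge Transfer → 1
17:20 end Castle Walk → 0
18:20 start Harbour Tasting → 1
19:05 end Harbour Tasting → 0
Peak is 2, at 16:20 (Bridge Transfer, Castle Walk).

2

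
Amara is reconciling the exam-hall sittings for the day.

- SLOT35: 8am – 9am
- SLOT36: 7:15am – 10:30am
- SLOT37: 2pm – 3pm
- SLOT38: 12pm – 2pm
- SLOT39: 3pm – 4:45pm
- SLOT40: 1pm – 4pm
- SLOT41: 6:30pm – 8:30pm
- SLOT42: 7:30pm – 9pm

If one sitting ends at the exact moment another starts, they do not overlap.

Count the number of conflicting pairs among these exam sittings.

5

Check each pair: they overlap iff neither finishes before the other starts.
Sorted by start: SLOT36, SLOT35, SLOT38, SLOT40, SLOT37, SLOT39, SLOT41, SLOT42.
SLOT35 starts before SLOT36 ends → SLOT36 and SLOT35 overlap.
SLOT38 starts after SLOT36 ends, so SLOT36 has no further overlaps.
SLOT38 starts after SLOT35 ends, so SLOT35 has no further overlaps.
SLOT40 starts before SLOT38 ends → SLOT38 and SLOT40 overlap.
SLOT37 starts exactly when SLOT38 ends (back-to-back, no overlap), so SLOT38 has no further overlaps.
SLOT37 starts before SLOT40 ends → SLOT40 and SLOT37 overlap.
SLOT39 starts before SLOT40 ends → SLOT40 and SLOT39 overlap.
SLOT41 starts after SLOT40 ends, so SLOT40 has no further overlaps.
SLOT39 starts exactly when SLOT37 ends (back-to-back, no overlap), so SLOT37 has no further overlaps.
SLOT41 starts after SLOT39 ends, so SLOT39 has no further overlaps.
SLOT42 starts before SLOT41 ends → SLOT41 and SLOT42 overlap.
Overlapping pairs: SLOT35 & SLOT36, SLOT37 & SLOT40, SLOT38 & SLOT40, SLOT39 & SLOT40, SLOT41 & SLOT42 — 5 in total.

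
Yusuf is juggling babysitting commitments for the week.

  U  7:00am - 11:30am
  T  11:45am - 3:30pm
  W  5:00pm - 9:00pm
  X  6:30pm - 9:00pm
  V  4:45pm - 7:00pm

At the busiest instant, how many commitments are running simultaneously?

Walk through starts and ends in time order (an end at T is processed before a start at T):
7:00am start U → 1
11:30am end U → 0
11:45am start T → 1
3:30pm end T → 0
4:45pm start V → 1
5:00pm start W → 2
6:30pm start X → 3
7:00pm end V → 2
9:00pm end W → 1
9:00pm end X → 0
Peak is 3, at 6:30pm (V, W, X).

3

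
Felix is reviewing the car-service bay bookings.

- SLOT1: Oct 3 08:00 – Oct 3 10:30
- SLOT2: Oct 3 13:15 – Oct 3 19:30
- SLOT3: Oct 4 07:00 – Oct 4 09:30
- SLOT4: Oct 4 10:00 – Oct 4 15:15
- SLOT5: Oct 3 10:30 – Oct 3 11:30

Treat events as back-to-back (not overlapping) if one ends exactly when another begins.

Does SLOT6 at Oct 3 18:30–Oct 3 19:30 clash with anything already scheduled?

SLOT1: ends Oct 3 10:30 at or before SLOT6 starts Oct 3 18:30 → clear.
SLOT5: ends Oct 3 11:30 at or before SLOT6 starts Oct 3 18:30 → clear.
SLOT2: starts Oct 3 13:15 before SLOT6 ends Oct 3 19:30, and ends Oct 3 19:30 after SLOT6 starts Oct 3 18:30 → overlap.
SLOT3: starts Oct 4 07:00 at or after SLOT6 ends Oct 3 19:30 → clear.
SLOT4: starts Oct 4 10:00 at or after SLOT6 ends Oct 3 19:30 → clear.
SLOT6 overlaps SLOT2.

Yes — it overlaps SLOT2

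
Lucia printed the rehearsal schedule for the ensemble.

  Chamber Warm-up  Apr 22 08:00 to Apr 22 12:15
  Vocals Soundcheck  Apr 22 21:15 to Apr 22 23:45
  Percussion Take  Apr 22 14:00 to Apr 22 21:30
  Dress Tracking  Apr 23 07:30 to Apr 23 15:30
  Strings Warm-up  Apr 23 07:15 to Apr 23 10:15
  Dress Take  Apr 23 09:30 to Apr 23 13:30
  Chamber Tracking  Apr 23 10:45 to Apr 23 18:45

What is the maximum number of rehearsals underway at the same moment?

3

Walk through starts and ends in time order (an end at T is processed before a start at T):
Apr 22 08:00 start Chamber Warm-up → 1
Apr 22 12:15 end Chamber Warm-up → 0
Apr 22 14:00 start Percussion Take → 1
Apr 22 21:15 start Vocals Soundcheck → 2
Apr 22 21:30 end Percussion Take → 1
Apr 22 23:45 end Vocals Soundcheck → 0
Apr 23 07:15 start Strings Warm-up → 1
Apr 23 07:30 start Dress Tracking → 2
Apr 23 09:30 start Dress Take → 3
Apr 23 10:15 end Strings Warm-up → 2
Apr 23 10:45 start Chamber Tracking → 3
Apr 23 13:30 end Dress Take → 2
Apr 23 15:30 end Dress Tracking → 1
Apr 23 18:45 end Chamber Tracking → 0
Peak is 3, at Apr 23 09:30 (Dress Take, Dress Tracking, Strings Warm-up).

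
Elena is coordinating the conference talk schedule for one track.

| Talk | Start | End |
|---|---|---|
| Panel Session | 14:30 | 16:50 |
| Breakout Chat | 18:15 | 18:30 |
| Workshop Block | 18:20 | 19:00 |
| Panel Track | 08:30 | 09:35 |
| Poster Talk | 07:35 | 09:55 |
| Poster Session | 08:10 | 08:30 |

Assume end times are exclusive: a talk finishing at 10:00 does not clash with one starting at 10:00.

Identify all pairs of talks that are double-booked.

Breakout Chat & Workshop Block, Panel Track & Poster Talk, Poster Session & Poster Talk

Two intervals overlap when each starts before the other ends.
Sorted by start: Poster Talk, Poster Session, Panel Track, Panel Session, Breakout Chat, Workshop Block.
Poster Session starts before Poster Talk ends → Poster Talk and Poster Session overlap.
Panel Track starts before Poster Talk ends → Poster Talk and Panel Track overlap.
Panel Session starts after Poster Talk ends, so Poster Talk has no further overlaps.
Panel Track starts exactly when Poster Session ends (back-to-back, no overlap), so Poster Session has no further overlaps.
Panel Session starts after Panel Track ends, so Panel Track has no further overlaps.
Breakout Chat starts after Panel Session ends, so Panel Session has no further overlaps.
Workshop Block starts before Breakout Chat ends → Breakout Chat and Workshop Block overlap.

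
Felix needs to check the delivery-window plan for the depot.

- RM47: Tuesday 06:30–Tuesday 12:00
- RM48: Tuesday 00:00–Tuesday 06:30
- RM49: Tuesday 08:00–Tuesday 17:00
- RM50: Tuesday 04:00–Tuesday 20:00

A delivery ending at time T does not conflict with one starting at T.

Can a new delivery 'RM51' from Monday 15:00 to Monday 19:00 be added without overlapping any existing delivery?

RM48: starts Tuesday 00:00 at or after RM51 ends Monday 19:00 → clear.
RM50: starts Tuesday 04:00 at or after RM51 ends Monday 19:00 → clear.
RM47: starts Tuesday 06:30 at or after RM51 ends Monday 19:00 → clear.
RM49: starts Tuesday 08:00 at or after RM51 ends Monday 19:00 → clear.

Yes — the slot is free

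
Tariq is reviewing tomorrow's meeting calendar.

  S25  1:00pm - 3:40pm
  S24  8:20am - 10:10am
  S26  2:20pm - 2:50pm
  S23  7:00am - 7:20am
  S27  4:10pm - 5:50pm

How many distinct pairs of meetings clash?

Two intervals overlap when each starts before the other ends.
Sorted by start: S23, S24, S25, S26, S27.
S24 starts after S23 ends, so S23 has no further overlaps.
S25 starts after S24 ends, so S24 has no further overlaps.
S26 starts before S25 ends → S25 and S26 overlap.
S27 starts after S25 ends.
S27 starts after S26 ends.
Overlapping pairs: S25 & S26 — 1 in total.

1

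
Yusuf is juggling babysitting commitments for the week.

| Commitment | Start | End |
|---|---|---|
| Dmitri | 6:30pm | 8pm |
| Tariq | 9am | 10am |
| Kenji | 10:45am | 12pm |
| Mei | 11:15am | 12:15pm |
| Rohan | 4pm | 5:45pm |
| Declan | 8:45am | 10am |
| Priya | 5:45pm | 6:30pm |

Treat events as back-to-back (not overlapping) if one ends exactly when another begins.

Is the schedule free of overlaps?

Sorted by start: Declan, Tariq, Kenji, Mei, Rohan, Priya, Dmitri.
Tariq starts before Declan ends → Declan and Tariq overlap.
That's a conflict, so the schedule is not conflict-free.

No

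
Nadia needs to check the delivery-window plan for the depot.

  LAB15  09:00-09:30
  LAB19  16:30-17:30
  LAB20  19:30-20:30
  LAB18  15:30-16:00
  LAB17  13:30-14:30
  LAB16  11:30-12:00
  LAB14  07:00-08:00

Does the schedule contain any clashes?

No

Sorted by start: LAB14, LAB15, LAB16, LAB17, LAB18, LAB19, LAB20.
LAB15 starts after LAB14 ends, so nothing later overlaps LAB14 either.
LAB16 starts after LAB15 ends, so nothing later overlaps LAB15 either.
LAB17 starts after LAB16 ends, so nothing later overlaps LAB16 either.
LAB18 starts after LAB17 ends, so nothing later overlaps LAB17 either.
LAB19 starts after LAB18 ends, so nothing later overlaps LAB18 either.
LAB20 starts after LAB19 ends.
Every pair is clear; the schedule has no overlaps.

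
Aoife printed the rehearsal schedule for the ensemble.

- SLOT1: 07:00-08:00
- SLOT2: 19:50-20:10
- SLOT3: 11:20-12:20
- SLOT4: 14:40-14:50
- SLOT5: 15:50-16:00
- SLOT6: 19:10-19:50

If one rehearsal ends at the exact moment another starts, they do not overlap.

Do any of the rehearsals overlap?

No

Sorted by start: SLOT1, SLOT3, SLOT4, SLOT5, SLOT6, SLOT2.
SLOT3 starts after SLOT1 ends, so SLOT1 has no further overlaps.
SLOT4 starts after SLOT3 ends, so SLOT3 has no further overlaps.
SLOT5 starts after SLOT4 ends, so SLOT4 has no further overlaps.
SLOT6 starts after SLOT5 ends, so SLOT5 has no further overlaps.
SLOT2 starts exactly when SLOT6 ends (back-to-back, no overlap).
Every pair is clear; the schedule has no overlaps.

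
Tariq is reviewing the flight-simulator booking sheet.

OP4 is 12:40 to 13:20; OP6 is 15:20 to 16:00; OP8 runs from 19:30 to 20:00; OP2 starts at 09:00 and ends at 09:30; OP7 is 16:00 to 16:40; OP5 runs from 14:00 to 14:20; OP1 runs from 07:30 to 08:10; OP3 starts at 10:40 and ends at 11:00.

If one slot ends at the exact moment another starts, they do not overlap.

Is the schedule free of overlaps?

Two intervals overlap when each starts before the other ends.
Sorted by start: OP1, OP2, OP3, OP4, OP5, OP6, OP7, OP8.
OP2 starts after OP1 ends, so nothing later overlaps OP1 either.
OP3 starts after OP2 ends, so nothing later overlaps OP2 either.
OP4 starts after OP3 ends, so nothing later overlaps OP3 either.
OP5 starts after OP4 ends, so nothing later overlaps OP4 either.
OP6 starts after OP5 ends, so nothing later overlaps OP5 either.
OP7 starts exactly when OP6 ends (back-to-back, no overlap), so nothing later overlaps OP6 either.
OP8 starts after OP7 ends.
Every pair is clear; the schedule has no overlaps.

Yes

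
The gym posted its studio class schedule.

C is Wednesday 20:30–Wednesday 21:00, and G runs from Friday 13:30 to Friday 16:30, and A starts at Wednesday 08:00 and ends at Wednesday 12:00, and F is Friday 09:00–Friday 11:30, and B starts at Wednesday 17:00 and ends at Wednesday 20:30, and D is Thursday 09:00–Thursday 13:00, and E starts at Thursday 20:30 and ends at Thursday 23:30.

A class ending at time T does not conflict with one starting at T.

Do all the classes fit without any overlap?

Yes

Two intervals overlap when each starts before the other ends.
Sorted by start: A, B, C, D, E, F, G.
B starts after A ends — done with A.
C starts exactly when B ends (back-to-back, no overlap) — done with B.
D starts after C ends — done with C.
E starts after D ends — done with D.
F starts after E ends — done with E.
G starts after F ends.
Every pair is clear; the schedule has no overlaps.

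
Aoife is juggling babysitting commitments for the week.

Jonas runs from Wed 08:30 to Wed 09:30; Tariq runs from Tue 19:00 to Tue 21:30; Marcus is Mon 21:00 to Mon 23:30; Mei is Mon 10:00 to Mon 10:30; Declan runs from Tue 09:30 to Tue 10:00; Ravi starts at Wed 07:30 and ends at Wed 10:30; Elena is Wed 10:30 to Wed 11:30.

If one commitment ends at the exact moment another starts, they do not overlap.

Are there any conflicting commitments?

Two intervals overlap when each starts before the other ends.
Sorted by start: Mei, Marcus, Declan, Tariq, Ravi, Jonas, Elena.
Marcus starts after Mei ends; Mei is clear from here.
Declan starts after Marcus ends; Marcus is clear from here.
Tariq starts after Declan ends; Declan is clear from here.
Ravi starts after Tariq ends; Tariq is clear from here.
Jonas starts before Ravi ends → Ravi and Jonas overlap.
That's a conflict, so the schedule is not conflict-free.

Yes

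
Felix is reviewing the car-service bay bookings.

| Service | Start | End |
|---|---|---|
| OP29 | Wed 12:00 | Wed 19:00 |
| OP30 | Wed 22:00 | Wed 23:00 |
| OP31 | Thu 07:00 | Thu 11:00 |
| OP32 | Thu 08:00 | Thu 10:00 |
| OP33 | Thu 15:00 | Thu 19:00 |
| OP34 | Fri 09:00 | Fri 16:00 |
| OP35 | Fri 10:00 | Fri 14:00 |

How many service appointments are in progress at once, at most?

Walk through starts and ends in time order (an end at T is processed before a start at T):
Wed 12:00 start OP29 → 1
Wed 19:00 end OP29 → 0
Wed 22:00 start OP30 → 1
Wed 23:00 end OP30 → 0
Thu 07:00 start OP31 → 1
Thu 08:00 start OP32 → 2
Thu 10:00 end OP32 → 1
Thu 11:00 end OP31 → 0
Thu 15:00 start OP33 → 1
Thu 19:00 end OP33 → 0
Fri 09:00 start OP34 → 1
Fri 10:00 start OP35 → 2
Fri 14:00 end OP35 → 1
Fri 16:00 end OP34 → 0
Peak is 2, at Thu 08:00 (OP31, OP32).

2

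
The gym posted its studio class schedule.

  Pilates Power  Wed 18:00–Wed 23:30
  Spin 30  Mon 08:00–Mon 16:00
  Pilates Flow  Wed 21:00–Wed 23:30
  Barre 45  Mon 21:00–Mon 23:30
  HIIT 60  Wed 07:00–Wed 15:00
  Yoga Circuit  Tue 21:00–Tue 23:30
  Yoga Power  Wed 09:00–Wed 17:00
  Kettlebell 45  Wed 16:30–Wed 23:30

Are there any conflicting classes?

Yes

Sorted by start: Spin 30, Barre 45, Yoga Circuit, HIIT 60, Yoga Power, Kettlebell 45, Pilates Power, Pilates Flow.
Barre 45 starts after Spin 30 ends, so nothing later overlaps Spin 30 either.
Yoga Circuit starts after Barre 45 ends, so nothing later overlaps Barre 45 either.
HIIT 60 starts after Yoga Circuit ends, so nothing later overlaps Yoga Circuit either.
Yoga Power starts before HIIT 60 ends → HIIT 60 and Yoga Power overlap.
That's a conflict, so the schedule is not conflict-free.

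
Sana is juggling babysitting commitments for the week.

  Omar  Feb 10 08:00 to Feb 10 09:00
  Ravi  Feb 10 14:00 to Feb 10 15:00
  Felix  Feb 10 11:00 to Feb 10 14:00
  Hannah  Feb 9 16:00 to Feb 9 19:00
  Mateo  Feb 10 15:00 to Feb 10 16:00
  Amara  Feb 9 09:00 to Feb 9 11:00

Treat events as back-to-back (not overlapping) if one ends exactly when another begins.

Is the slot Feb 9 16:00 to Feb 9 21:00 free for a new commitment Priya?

No — it overlaps Hannah

Amara: ends Feb 9 11:00 at or before Priya starts Feb 9 16:00 → clear.
Hannah: starts Feb 9 16:00 before Priya ends Feb 9 21:00, and ends Feb 9 19:00 after Priya starts Feb 9 16:00 → overlap.
Omar: starts Feb 10 08:00 at or after Priya ends Feb 9 21:00 → clear.
Felix: starts Feb 10 11:00 at or after Priya ends Feb 9 21:00 → clear.
Ravi: starts Feb 10 14:00 at or after Priya ends Feb 9 21:00 → clear.
Mateo: starts Feb 10 15:00 at or after Priya ends Feb 9 21:00 → clear.
Priya overlaps Hannah.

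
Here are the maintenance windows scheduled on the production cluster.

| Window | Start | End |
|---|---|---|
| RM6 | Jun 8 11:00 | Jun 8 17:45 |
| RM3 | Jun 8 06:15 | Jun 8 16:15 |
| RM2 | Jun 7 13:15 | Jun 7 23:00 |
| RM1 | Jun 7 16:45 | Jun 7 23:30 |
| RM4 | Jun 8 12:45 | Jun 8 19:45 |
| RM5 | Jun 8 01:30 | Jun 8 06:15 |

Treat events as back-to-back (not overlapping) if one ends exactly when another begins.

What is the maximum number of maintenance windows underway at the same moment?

Sort all start/end points and keep a running count:
Jun 7 13:15 start RM2 → 1
Jun 7 16:45 start RM1 → 2
Jun 7 23:00 end RM2 → 1
Jun 7 23:30 end RM1 → 0
Jun 8 01:30 start RM5 → 1
Jun 8 06:15 end RM5 → 0
Jun 8 06:15 start RM3 → 1
Jun 8 11:00 start RM6 → 2
Jun 8 12:45 start RM4 → 3
Jun 8 16:15 end RM3 → 2
Jun 8 17:45 end RM6 → 1
Jun 8 19:45 end RM4 → 0
Peak is 3, at Jun 8 12:45 (RM3, RM4, RM6).

3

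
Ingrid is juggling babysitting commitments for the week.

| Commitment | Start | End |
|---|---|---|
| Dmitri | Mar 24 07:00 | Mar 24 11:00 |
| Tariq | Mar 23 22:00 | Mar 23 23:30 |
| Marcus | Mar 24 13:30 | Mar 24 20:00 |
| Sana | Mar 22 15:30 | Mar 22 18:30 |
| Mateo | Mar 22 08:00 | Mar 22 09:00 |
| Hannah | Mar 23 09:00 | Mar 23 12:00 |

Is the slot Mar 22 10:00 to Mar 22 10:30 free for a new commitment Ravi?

Yes — the slot is free

Mateo: ends Mar 22 09:00 at or before Ravi starts Mar 22 10:00 → clear.
Sana: starts Mar 22 15:30 at or after Ravi ends Mar 22 10:30 → clear.
Hannah: starts Mar 23 09:00 at or after Ravi ends Mar 22 10:30 → clear.
Tariq: starts Mar 23 22:00 at or after Ravi ends Mar 22 10:30 → clear.
Dmitri: starts Mar 24 07:00 at or after Ravi ends Mar 22 10:30 → clear.
Marcus: starts Mar 24 13:30 at or after Ravi ends Mar 22 10:30 → clear.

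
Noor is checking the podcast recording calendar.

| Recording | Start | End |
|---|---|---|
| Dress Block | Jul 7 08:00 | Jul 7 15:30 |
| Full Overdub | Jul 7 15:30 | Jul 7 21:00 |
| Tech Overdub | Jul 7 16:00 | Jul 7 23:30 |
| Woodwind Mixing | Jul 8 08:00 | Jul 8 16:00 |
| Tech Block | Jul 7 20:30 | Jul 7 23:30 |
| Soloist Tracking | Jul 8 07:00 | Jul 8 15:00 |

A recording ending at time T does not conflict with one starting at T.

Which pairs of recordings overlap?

Full Overdub & Tech Block, Full Overdub & Tech Overdub, Soloist Tracking & Woodwind Mixing, Tech Block & Tech Overdub

Sorted by start: Dress Block, Full Overdub, Tech Overdub, Tech Block, Soloist Tracking, Woodwind Mixing.
Full Overdub starts exactly when Dress Block ends (back-to-back, no overlap), so nothing later overlaps Dress Block either.
Tech Overdub starts before Full Overdub ends → Full Overdub and Tech Overdub overlap.
Tech Block starts before Full Overdub ends → Full Overdub and Tech Block overlap.
Soloist Tracking starts after Full Overdub ends, so nothing later overlaps Full Overdub either.
Tech Block starts before Tech Overdub ends → Tech Overdub and Tech Block overlap.
Soloist Tracking starts after Tech Overdub ends, so nothing later overlaps Tech Overdub either.
Soloist Tracking starts after Tech Block ends, so nothing later overlaps Tech Block either.
Woodwind Mixing starts before Soloist Tracking ends → Soloist Tracking and Woodwind Mixing overlap.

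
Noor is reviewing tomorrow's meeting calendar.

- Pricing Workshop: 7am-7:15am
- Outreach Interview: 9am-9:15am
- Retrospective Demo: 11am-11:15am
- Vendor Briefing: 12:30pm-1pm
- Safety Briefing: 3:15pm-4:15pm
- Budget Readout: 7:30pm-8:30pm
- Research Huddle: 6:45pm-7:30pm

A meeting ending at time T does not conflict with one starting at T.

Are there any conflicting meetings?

Sorted by start: Pricing Workshop, Outreach Interview, Retrospective Demo, Vendor Briefing, Safety Briefing, Research Huddle, Budget Readout.
Outreach Interview starts after Pricing Workshop ends, so Pricing Workshop has no further overlaps.
Retrospective Demo starts after Outreach Interview ends, so Outreach Interview has no further overlaps.
Vendor Briefing starts after Retrospective Demo ends, so Retrospective Demo has no further overlaps.
Safety Briefing starts after Vendor Briefing ends, so Vendor Briefing has no further overlaps.
Research Huddle starts after Safety Briefing ends, so Safety Briefing has no further overlaps.
Budget Readout starts exactly when Research Huddle ends (back-to-back, no overlap).
Every pair is clear; the schedule has no overlaps.

No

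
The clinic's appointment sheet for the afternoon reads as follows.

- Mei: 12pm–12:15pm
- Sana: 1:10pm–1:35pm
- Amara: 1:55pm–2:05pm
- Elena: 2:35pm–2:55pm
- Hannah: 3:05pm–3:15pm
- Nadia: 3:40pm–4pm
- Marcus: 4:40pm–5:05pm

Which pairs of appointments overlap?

Two intervals overlap when each starts before the other ends.
Sorted by start: Mei, Sana, Amara, Elena, Hannah, Nadia, Marcus.
Sana starts after Mei ends, so Mei has no further overlaps.
Amara starts after Sana ends, so Sana has no further overlaps.
Elena starts after Amara ends, so Amara has no further overlaps.
Hannah starts after Elena ends, so Elena has no further overlaps.
Nadia starts after Hannah ends, so Hannah has no further overlaps.
Marcus starts after Nadia ends.

no conflicts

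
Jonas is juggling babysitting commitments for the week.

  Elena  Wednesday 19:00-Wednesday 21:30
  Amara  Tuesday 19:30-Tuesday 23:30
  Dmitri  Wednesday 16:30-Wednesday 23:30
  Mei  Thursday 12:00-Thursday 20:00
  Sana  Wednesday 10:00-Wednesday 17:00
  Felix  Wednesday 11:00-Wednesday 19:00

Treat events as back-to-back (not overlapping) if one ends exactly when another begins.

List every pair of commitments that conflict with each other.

Dmitri & Elena, Dmitri & Felix, Dmitri & Sana, Felix & Sana

Two intervals overlap when each starts before the other ends.
Sorted by start: Amara, Sana, Felix, Dmitri, Elena, Mei.
Sana starts after Amara ends; Amara is clear from here.
Felix starts before Sana ends → Sana and Felix overlap.
Dmitri starts before Sana ends → Sana and Dmitri overlap.
Elena starts after Sana ends; Sana is clear from here.
Dmitri starts before Felix ends → Felix and Dmitri overlap.
Elena starts exactly when Felix ends (back-to-back, no overlap); Felix is clear from here.
Elena starts before Dmitri ends → Dmitri and Elena overlap.
Mei starts after Dmitri ends.
Mei starts after Elena ends.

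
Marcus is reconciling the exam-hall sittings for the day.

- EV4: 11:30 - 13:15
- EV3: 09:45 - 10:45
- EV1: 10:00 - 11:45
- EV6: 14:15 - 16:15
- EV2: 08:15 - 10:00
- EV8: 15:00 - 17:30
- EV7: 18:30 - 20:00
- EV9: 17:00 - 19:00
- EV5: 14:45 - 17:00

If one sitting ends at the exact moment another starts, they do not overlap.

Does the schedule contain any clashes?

Sorted by start: EV2, EV3, EV1, EV4, EV6, EV5, EV8, EV9, EV7.
EV3 starts before EV2 ends → EV2 and EV3 overlap.
That's a conflict, so the schedule is not conflict-free.

Yes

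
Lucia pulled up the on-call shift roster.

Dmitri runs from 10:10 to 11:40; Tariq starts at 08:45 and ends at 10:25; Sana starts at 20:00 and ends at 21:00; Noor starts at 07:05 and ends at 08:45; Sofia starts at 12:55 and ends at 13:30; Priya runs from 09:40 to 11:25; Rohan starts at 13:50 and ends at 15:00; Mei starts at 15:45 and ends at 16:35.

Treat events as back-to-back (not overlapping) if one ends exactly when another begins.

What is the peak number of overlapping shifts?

Sort all start/end points and keep a running count:
07:05 start Noor → 1
08:45 end Noor → 0
08:45 start Tariq → 1
09:40 start Priya → 2
10:10 start Dmitri → 3
10:25 end Tariq → 2
11:25 end Priya → 1
11:40 end Dmitri → 0
12:55 start Sofia → 1
13:30 end Sofia → 0
13:50 start Rohan → 1
15:00 end Rohan → 0
15:45 start Mei → 1
16:35 end Mei → 0
20:00 start Sana → 1
21:00 end Sana → 0
Peak is 3, at 10:10 (Dmitri, Priya, Tariq).

3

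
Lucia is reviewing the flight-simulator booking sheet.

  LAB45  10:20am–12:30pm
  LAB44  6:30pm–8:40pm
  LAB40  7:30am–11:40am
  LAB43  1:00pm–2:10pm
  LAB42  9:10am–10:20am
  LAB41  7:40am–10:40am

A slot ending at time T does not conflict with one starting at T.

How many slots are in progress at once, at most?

Walk through starts and ends in time order (an end at T is processed before a start at T):
7:30am start LAB40 → 1
7:40am start LAB41 → 2
9:10am start LAB42 → 3
10:20am end LAB42 → 2
10:20am start LAB45 → 3
10:40am end LAB41 → 2
11:40am end LAB40 → 1
12:30pm end LAB45 → 0
1:00pm start LAB43 → 1
2:10pm end LAB43 → 0
6:30pm start LAB44 → 1
8:40pm end LAB44 → 0
Peak is 3, at 9:10am (LAB40, LAB41, LAB42).

3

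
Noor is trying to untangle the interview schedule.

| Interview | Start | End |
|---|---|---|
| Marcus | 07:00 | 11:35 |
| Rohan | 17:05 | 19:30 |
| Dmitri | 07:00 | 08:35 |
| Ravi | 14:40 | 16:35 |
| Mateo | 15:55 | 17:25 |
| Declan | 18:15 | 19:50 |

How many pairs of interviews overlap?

4

Sorted by start: Marcus, Dmitri, Ravi, Mateo, Rohan, Declan.
Dmitri starts before Marcus ends → Marcus and Dmitri overlap.
Ravi starts after Marcus ends; Marcus is clear from here.
Ravi starts after Dmitri ends; Dmitri is clear from here.
Mateo starts before Ravi ends → Ravi and Mateo overlap.
Rohan starts after Ravi ends; Ravi is clear from here.
Rohan starts before Mateo ends → Mateo and Rohan overlap.
Declan starts after Mateo ends.
Declan starts before Rohan ends → Rohan and Declan overlap.
Overlapping pairs: Declan & Rohan, Dmitri & Marcus, Mateo & Ravi, Mateo & Rohan — 4 in total.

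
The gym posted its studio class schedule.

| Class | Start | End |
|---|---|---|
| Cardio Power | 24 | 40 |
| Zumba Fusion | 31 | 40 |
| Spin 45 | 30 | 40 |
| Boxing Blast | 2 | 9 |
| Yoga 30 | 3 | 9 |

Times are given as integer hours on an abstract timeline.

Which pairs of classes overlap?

Sorted by start: Boxing Blast, Yoga 30, Cardio Power, Spin 45, Zumba Fusion.
Yoga 30 starts before Boxing Blast ends → Boxing Blast and Yoga 30 overlap.
Cardio Power starts after Boxing Blast ends; Boxing Blast is clear from here.
Cardio Power starts after Yoga 30 ends; Yoga 30 is clear from here.
Spin 45 starts before Cardio Power ends → Cardio Power and Spin 45 overlap.
Zumba Fusion starts before Cardio Power ends → Cardio Power and Zumba Fusion overlap.
Zumba Fusion starts before Spin 45 ends → Spin 45 and Zumba Fusion overlap.

Boxing Blast & Yoga 30, Cardio Power & Spin 45, Cardio Power & Zumba Fusion, Spin 45 & Zumba Fusion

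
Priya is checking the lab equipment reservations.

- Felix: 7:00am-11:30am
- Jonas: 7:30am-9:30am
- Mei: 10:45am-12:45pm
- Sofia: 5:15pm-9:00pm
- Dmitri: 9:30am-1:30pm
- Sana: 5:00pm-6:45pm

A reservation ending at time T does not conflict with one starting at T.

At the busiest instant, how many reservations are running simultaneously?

3

Sweep the timeline, counting +1 at each start and −1 at each end (ends before starts at a tie):
7:00am start Felix → 1
7:30am start Jonas → 2
9:30am end Jonas → 1
9:30am start Dmitri → 2
10:45am start Mei → 3
11:30am end Felix → 2
12:45pm end Mei → 1
1:30pm end Dmitri → 0
5:00pm start Sana → 1
5:15pm start Sofia → 2
6:45pm end Sana → 1
9:00pm end Sofia → 0
Peak is 3, at 10:45am (Dmitri, Felix, Mei).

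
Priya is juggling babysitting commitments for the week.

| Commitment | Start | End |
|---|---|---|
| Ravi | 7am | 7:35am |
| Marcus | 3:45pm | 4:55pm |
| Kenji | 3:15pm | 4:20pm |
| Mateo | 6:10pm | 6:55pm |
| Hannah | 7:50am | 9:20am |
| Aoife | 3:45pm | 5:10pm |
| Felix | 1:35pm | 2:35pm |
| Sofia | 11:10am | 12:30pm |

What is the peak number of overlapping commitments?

3

Sweep the timeline, counting +1 at each start and −1 at each end (ends before starts at a tie):
7am start Ravi → 1
7:35am end Ravi → 0
7:50am start Hannah → 1
9:20am end Hannah → 0
11:10am start Sofia → 1
12:30pm end Sofia → 0
1:35pm start Felix → 1
2:35pm end Felix → 0
3:15pm start Kenji → 1
3:45pm start Aoife → 2
3:45pm start Marcus → 3
4:20pm end Kenji → 2
4:55pm end Marcus → 1
5:10pm end Aoife → 0
6:10pm start Mateo → 1
6:55pm end Mateo → 0
Peak is 3, at 3:45pm (Aoife, Kenji, Marcus).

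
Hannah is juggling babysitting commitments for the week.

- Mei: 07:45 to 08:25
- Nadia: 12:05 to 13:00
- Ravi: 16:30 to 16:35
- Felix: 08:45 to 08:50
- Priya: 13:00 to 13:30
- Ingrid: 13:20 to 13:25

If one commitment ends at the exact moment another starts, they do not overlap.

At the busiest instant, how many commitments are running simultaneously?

2

Walk through starts and ends in time order (an end at T is processed before a start at T):
07:45 start Mei → 1
08:25 end Mei → 0
08:45 start Felix → 1
08:50 end Felix → 0
12:05 start Nadia → 1
13:00 end Nadia → 0
13:00 start Priya → 1
13:20 start Ingrid → 2
13:25 end Ingrid → 1
13:30 end Priya → 0
16:30 start Ravi → 1
16:35 end Ravi → 0
Peak is 2, at 13:20 (Ingrid, Priya).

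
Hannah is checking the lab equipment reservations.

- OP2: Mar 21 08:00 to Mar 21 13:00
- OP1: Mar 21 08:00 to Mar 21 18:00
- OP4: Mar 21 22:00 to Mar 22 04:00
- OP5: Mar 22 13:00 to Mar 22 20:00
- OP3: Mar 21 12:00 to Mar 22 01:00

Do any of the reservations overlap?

Yes

Sorted by start: OP1, OP2, OP3, OP4, OP5.
OP2 starts before OP1 ends → OP1 and OP2 overlap.
That's a conflict, so the schedule is not conflict-free.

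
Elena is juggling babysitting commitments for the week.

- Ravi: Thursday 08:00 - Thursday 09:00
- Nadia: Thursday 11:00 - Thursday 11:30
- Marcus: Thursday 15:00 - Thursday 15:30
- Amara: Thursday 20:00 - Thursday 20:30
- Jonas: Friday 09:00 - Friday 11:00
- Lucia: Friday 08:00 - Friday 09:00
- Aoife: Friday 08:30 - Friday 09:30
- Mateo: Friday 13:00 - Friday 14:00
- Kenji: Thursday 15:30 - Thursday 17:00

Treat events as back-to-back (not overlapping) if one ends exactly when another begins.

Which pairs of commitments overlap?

Sorted by start: Ravi, Nadia, Marcus, Kenji, Amara, Lucia, Aoife, Jonas, Mateo.
Nadia starts after Ravi ends, so Ravi has no further overlaps.
Marcus starts after Nadia ends, so Nadia has no further overlaps.
Kenji starts exactly when Marcus ends (back-to-back, no overlap), so Marcus has no further overlaps.
Amara starts after Kenji ends, so Kenji has no further overlaps.
Lucia starts after Amara ends, so Amara has no further overlaps.
Aoife starts before Lucia ends → Lucia and Aoife overlap.
Jonas starts exactly when Lucia ends (back-to-back, no overlap), so Lucia has no further overlaps.
Jonas starts before Aoife ends → Aoife and Jonas overlap.
Mateo starts after Aoife ends.
Mateo starts after Jonas ends.

Aoife & Jonas, Aoife & Lucia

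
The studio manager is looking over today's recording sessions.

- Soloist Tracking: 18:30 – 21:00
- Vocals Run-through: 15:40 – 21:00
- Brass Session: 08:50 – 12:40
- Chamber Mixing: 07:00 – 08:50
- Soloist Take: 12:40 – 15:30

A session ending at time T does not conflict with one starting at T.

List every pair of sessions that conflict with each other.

Soloist Tracking & Vocals Run-through

Two intervals overlap when each starts before the other ends.
Sorted by start: Chamber Mixing, Brass Session, Soloist Take, Vocals Run-through, Soloist Tracking.
Brass Session starts exactly when Chamber Mixing ends (back-to-back, no overlap); Chamber Mixing is clear from here.
Soloist Take starts exactly when Brass Session ends (back-to-back, no overlap); Brass Session is clear from here.
Vocals Run-through starts after Soloist Take ends; Soloist Take is clear from here.
Soloist Tracking starts before Vocals Run-through ends → Vocals Run-through and Soloist Tracking overlap.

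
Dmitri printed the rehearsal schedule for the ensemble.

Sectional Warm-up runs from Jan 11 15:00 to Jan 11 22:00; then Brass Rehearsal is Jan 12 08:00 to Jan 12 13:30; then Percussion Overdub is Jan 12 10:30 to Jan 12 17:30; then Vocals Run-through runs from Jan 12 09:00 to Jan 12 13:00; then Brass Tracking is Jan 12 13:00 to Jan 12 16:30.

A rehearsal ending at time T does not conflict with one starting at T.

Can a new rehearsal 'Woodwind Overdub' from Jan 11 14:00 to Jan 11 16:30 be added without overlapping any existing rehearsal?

No — it overlaps Sectional Warm-up

Sectional Warm-up: starts Jan 11 15:00 before Woodwind Overdub ends Jan 11 16:30, and ends Jan 11 22:00 after Woodwind Overdub starts Jan 11 14:00 → overlap.
Brass Rehearsal: starts Jan 12 08:00 at or after Woodwind Overdub ends Jan 11 16:30 → clear.
Vocals Run-through: starts Jan 12 09:00 at or after Woodwind Overdub ends Jan 11 16:30 → clear.
Percussion Overdub: starts Jan 12 10:30 at or after Woodwind Overdub ends Jan 11 16:30 → clear.
Brass Tracking: starts Jan 12 13:00 at or after Woodwind Overdub ends Jan 11 16:30 → clear.
Woodwind Overdub overlaps Sectional Warm-up.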